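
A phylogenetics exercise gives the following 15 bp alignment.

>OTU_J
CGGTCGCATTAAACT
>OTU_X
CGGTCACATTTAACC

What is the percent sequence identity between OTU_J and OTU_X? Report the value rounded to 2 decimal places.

Mismatches occur at site 6 (G→A), site 11 (A→T), site 15 (T→C).
12 of the 15 sites match, so the percent identity is 12/15 × 100 = 80.00%.

80.00%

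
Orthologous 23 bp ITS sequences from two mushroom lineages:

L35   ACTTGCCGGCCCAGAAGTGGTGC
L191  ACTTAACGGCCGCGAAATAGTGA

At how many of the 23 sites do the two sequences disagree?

Differing sites — 5:G/A; 6:C/A; 12:C/G; 13:A/C; 17:G/A; 19:G/A; 23:C/A.
That gives 7 mismatches out of 23 aligned sites, so the Hamming distance is 7.

7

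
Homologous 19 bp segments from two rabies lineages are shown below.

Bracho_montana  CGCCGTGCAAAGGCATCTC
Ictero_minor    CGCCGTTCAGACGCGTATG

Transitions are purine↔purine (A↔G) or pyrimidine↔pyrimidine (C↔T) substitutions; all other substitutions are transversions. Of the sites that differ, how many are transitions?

2

Mismatches occur at site 7 (G/T, transversion), site 10 (A/G, transition), site 12 (G/C, transversion), site 15 (A/G, transition), site 17 (C/A, transversion), site 19 (C/G, transversion).
Of the 6 differences, 2 transitions and 4 transversions, so the answer is 2.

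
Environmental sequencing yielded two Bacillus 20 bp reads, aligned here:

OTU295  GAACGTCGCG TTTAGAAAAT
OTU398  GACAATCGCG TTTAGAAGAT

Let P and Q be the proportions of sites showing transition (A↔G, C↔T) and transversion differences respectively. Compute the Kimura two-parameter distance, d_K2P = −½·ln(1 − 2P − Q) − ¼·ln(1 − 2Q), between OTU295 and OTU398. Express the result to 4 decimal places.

The sequences differ at positions 3 (A/C, transversion), 4 (C/A, transversion), 5 (G/A, transition), 18 (A/G, transition).
Of the 4 differences, 2 transitions and 2 transversions over 20 sites: P = 2/20 = 0.100000, Q = 2/20 = 0.100000.
d = −0.5·ln(0.700000) − 0.25·ln(0.800000) = −0.5·(-0.356675) − 0.25·(-0.223144) = 0.2341.

0.2341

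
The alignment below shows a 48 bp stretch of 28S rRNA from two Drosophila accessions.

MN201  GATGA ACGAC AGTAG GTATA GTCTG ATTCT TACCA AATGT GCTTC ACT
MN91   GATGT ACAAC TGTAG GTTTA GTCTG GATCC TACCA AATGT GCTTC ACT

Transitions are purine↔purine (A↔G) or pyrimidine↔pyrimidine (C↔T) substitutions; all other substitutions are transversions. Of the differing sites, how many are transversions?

Mismatches occur at site 5 (A/T, transversion), site 8 (G/A, transition), site 11 (A/T, transversion), site 18 (A/T, transversion), site 26 (A/G, transition), site 27 (T/A, transversion), site 30 (T/C, transition).
Of the 7 differences, 3 transitions and 4 transversions, so the answer is 4.

4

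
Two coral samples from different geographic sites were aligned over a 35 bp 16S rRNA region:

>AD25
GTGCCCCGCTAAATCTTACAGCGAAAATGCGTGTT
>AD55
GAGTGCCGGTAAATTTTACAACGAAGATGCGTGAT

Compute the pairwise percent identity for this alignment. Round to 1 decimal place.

77.1%

Differing sites — 2:T/A; 4:C/T; 5:C/G; 9:C/G; 15:C/T; 21:G/A; 26:A/G; 34:T/A.
27 of the 35 sites match, so the percent identity is 27/35 × 100 = 77.1%.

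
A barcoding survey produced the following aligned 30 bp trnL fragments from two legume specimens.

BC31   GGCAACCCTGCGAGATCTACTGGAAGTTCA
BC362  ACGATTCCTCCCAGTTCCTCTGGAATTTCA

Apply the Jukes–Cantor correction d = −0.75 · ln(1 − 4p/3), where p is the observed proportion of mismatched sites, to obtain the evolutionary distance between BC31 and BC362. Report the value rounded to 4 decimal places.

0.5034

Mismatches occur at site 1 (G/A), site 2 (G/C), site 3 (C/G), site 5 (A/T), site 6 (C/T), site 10 (G/C), site 12 (G/C), site 15 (A/T), site 18 (T/C), site 19 (A/T), site 26 (G/T).
p = 11/30 = 0.366667.
d = −0.75 · ln(1 − (4/3)·0.366667) = −0.75 · ln(0.511111) = −0.75 · (-0.671168) = 0.5034.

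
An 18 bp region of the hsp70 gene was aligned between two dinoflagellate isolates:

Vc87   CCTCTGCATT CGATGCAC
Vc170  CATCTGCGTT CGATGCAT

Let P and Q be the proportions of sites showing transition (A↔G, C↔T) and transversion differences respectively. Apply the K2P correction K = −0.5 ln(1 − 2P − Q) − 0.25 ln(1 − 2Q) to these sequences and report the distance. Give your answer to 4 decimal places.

Differing sites — 2:C/A (Tv); 8:A/G (Ti); 18:C/T (Ti).
Of the 3 differences, 2 transitions and 1 transversion over 18 sites: P = 2/18 = 0.111111, Q = 1/18 = 0.055556.
d = −0.5·ln(0.722222) − 0.25·ln(0.888888) = −0.5·(-0.325423) − 0.25·(-0.117784) = 0.1922.

0.1922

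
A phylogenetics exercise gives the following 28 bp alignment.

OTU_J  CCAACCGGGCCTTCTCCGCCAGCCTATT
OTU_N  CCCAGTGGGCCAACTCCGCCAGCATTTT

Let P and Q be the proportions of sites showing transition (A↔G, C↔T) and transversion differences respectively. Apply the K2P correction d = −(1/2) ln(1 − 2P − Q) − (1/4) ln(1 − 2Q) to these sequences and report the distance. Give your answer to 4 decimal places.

0.3081

The sequences differ at positions 3 (A/C, transversion), 5 (C/G, transversion), 6 (C/T, transition), 12 (T/A, transversion), 13 (T/A, transversion), 24 (C/A, transversion), 26 (A/T, transversion).
Of the 7 differences, 1 transition and 6 transversions over 28 sites: P = 1/28 = 0.035714, Q = 6/28 = 0.214286.
d = −0.5·ln(0.714286) − 0.25·ln(0.571428) = −0.5·(-0.336472) − 0.25·(-0.559617) = 0.3081.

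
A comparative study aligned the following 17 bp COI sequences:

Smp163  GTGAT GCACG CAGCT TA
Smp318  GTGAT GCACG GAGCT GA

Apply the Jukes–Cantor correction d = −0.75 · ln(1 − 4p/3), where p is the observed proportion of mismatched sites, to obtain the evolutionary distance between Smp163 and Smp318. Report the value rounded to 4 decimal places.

Differing sites — 11:C/G; 16:T/G.
p = 2/17 = 0.117647.
d = −0.75 · ln(1 − (4/3)·0.117647) = −0.75 · ln(0.843137) = −0.75 · (-0.170626) = 0.1280.

0.1280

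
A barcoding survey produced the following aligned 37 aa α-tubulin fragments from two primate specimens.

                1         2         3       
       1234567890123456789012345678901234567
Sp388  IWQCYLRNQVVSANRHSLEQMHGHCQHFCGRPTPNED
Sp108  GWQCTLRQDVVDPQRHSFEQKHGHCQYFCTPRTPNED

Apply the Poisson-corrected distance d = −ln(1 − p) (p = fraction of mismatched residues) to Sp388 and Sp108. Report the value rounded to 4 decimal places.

Mismatches occur at site 1 (I↔G), site 5 (Y↔T), site 8 (N↔Q), site 9 (Q↔D), site 12 (S↔D), site 13 (A↔P), site 14 (N↔Q), site 18 (L↔F), site 21 (M↔K), site 27 (H↔Y), site 30 (G↔T), site 31 (R↔P), site 32 (P↔R).
p = 13/37 = 0.351351.
d = −ln(1 − 0.351351) = −ln(0.648649) = 0.4329.

0.4329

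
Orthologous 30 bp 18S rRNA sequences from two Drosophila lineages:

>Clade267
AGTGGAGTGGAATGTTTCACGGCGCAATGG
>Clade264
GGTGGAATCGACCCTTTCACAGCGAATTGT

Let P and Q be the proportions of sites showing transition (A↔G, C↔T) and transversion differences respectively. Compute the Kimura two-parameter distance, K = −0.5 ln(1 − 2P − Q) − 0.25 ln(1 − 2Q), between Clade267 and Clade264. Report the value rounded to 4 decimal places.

0.4420

The sequences differ at positions 1 (A/G, transition), 7 (G/A, transition), 9 (G/C, transversion), 12 (A/C, transversion), 13 (T/C, transition), 14 (G/C, transversion), 21 (G/A, transition), 25 (C/A, transversion), 27 (A/T, transversion), 30 (G/T, transversion).
Of the 10 differences, 4 transitions and 6 transversions over 30 sites: P = 4/30 = 0.133333, Q = 6/30 = 0.200000.
d = −0.5·ln(0.533334) − 0.25·ln(0.600000) = −0.5·(-0.628607) − 0.25·(-0.510826) = 0.4420.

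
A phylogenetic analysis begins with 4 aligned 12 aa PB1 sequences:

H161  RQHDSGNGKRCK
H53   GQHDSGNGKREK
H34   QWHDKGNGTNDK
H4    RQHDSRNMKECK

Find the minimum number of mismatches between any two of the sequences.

Pairwise Hamming distances:
  H161 vs H53: 2
  H161 vs H34: 6
  H161 vs H4: 3
  H53 vs H34: 6
  H53 vs H4: 5
  H34 vs H4: 8
The smallest is 2, between H161 and H53.

2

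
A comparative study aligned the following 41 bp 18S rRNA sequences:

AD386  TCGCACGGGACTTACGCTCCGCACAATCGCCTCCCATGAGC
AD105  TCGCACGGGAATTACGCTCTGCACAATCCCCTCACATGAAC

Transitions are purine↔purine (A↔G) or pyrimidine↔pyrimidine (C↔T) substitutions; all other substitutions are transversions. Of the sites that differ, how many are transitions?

Mismatches occur at site 11 (C/A, transversion), site 20 (C/T, transition), site 29 (G/C, transversion), site 34 (C/A, transversion), site 40 (G/A, transition).
Of the 5 differences, 2 transitions and 3 transversions, so the answer is 2.

2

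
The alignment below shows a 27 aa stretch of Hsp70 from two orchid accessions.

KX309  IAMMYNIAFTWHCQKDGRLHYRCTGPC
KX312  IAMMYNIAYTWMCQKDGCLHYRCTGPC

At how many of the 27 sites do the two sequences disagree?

3

Mismatches occur at site 9 (F↔Y), site 12 (H↔M), site 18 (R↔C).
That gives 3 mismatches out of 27 aligned sites, so the Hamming distance is 3.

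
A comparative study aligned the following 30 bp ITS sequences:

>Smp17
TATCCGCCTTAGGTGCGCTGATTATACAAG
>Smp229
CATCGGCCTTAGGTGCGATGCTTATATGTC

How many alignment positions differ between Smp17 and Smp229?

Differing sites — 1:T/C; 5:C/G; 18:C/A; 21:A/C; 27:C/T; 28:A/G; 29:A/T; 30:G/C.
That gives 8 mismatches out of 30 aligned sites, so the Hamming distance is 8.

8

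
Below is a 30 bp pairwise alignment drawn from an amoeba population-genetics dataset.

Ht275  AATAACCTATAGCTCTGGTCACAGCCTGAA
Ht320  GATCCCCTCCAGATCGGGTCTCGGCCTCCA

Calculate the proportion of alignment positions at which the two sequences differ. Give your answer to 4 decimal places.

Differing sites — 1:A/G; 4:A/C; 5:A/C; 9:A/C; 10:T/C; 13:C/A; 16:T/G; 21:A/T; 23:A/G; 28:G/C; 29:A/C.
There are 11 differences over 30 sites, so p = 11/30 = 0.3667.

0.3667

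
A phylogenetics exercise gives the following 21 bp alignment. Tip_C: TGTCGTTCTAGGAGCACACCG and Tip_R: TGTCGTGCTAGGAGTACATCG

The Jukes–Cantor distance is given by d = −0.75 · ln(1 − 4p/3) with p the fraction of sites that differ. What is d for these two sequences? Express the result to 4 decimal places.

Mismatches occur at site 7 (T→G), site 15 (C→T), site 19 (C→T).
p = 3/21 = 0.142857.
d = −0.75 · ln(1 − (4/3)·0.142857) = −0.75 · ln(0.809524) = −0.75 · (-0.211309) = 0.1585.

0.1585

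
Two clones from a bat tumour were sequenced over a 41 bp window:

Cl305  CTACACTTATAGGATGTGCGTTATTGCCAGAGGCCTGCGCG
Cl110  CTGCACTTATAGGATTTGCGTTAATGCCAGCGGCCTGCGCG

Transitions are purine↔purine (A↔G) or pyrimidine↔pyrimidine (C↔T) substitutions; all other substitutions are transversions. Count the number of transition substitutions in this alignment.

Differing sites — 3:A/G (Ti); 16:G/T (Tv); 24:T/A (Tv); 31:A/C (Tv).
Of the 4 differences, 1 transition and 3 transversions, so the answer is 1.

1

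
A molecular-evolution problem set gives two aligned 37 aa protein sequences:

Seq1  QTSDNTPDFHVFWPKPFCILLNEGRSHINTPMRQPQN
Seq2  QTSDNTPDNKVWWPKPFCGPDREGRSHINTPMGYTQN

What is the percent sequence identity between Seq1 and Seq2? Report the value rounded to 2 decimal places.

The sequences differ at positions 9 (F/N), 10 (H/K), 12 (F/W), 19 (I/G), 20 (L/P), 21 (L/D), 22 (N/R), 33 (R/G), 34 (Q/Y), 35 (P/T).
27 of the 37 sites match, so the percent identity is 27/37 × 100 = 72.97%.

72.97%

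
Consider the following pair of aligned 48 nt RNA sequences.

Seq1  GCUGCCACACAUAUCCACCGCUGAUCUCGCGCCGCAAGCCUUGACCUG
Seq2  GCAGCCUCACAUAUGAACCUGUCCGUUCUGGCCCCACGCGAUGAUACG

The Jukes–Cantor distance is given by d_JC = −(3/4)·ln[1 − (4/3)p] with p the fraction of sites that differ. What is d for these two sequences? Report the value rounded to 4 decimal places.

The sequences differ at positions 3 (U/A), 7 (A/U), 15 (C/G), 16 (C/A), 20 (G/U), 21 (C/G), 23 (G/C), 24 (A/C), 25 (U/G), 26 (C/U), 29 (G/U), 30 (C/G), 34 (G/C), 37 (A/C), 40 (C/G), 41 (U/A), 45 (C/U), 46 (C/A), 47 (U/C).
p = 19/48 = 0.395833.
d = −0.75 · ln(1 − (4/3)·0.395833) = −0.75 · ln(0.472223) = −0.75 · (-0.750304) = 0.5627.

0.5627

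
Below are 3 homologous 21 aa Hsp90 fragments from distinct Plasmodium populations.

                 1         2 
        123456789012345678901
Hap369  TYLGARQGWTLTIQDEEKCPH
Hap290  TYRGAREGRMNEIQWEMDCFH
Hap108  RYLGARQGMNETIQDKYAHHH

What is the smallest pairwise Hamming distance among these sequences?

Pairwise Hamming distances:
  Hap369 vs Hap290: 10
  Hap369 vs Hap108: 9
  Hap290 vs Hap108: 13
The smallest is 9, between Hap369 and Hap108.

9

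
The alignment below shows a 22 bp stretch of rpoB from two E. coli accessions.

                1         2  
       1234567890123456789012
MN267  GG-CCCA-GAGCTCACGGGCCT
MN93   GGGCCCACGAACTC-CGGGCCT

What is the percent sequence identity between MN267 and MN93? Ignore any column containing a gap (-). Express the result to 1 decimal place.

94.7%

Excluding the 3 gap columns leaves 19 comparable sites.
The sequences differ at position 11 (G/A).
18 of the 19 comparable sites match, so the percent identity is 18/19 × 100 = 94.7%.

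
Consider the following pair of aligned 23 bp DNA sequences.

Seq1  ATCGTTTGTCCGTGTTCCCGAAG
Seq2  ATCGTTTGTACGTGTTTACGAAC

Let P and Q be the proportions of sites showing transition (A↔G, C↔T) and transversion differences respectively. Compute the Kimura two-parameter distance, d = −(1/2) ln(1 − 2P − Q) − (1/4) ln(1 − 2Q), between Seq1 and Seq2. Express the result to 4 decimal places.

0.1981

The sequences differ at positions 10 (C/A, transversion), 17 (C/T, transition), 18 (C/A, transversion), 23 (G/C, transversion).
Of the 4 differences, 1 transition and 3 transversions over 23 sites: P = 1/23 = 0.043478, Q = 3/23 = 0.130435.
d = −0.5·ln(0.782609) − 0.25·ln(0.739130) = −0.5·(-0.245122) − 0.25·(-0.302281) = 0.1981.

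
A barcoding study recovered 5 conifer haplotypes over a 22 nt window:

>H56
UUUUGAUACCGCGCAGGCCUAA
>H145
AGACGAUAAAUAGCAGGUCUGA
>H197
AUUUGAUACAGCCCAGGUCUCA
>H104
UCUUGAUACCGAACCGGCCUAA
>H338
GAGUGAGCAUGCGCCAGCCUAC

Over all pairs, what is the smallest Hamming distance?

4

Pairwise Hamming distances:
  H56 vs H145: 10
  H56 vs H197: 5
  H56 vs H104: 4
  H56 vs H338: 10
  H145 vs H197: 8
  H145 vs H104: 11
  H145 vs H338: 14
  H197 vs H104: 8
  H197 vs H338: 13
  H104 vs H338: 11
The smallest is 4, between H56 and H104.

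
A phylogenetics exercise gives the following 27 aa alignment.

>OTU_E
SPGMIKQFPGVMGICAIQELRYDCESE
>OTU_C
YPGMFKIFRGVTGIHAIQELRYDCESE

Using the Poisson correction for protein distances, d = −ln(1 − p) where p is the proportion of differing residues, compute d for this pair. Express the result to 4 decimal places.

0.2513

Mismatches occur at site 1 (S→Y), site 5 (I→F), site 7 (Q→I), site 9 (P→R), site 12 (M→T), site 15 (C→H).
p = 6/27 = 0.222222.
d = −ln(1 − 0.222222) = −ln(0.777778) = 0.2513.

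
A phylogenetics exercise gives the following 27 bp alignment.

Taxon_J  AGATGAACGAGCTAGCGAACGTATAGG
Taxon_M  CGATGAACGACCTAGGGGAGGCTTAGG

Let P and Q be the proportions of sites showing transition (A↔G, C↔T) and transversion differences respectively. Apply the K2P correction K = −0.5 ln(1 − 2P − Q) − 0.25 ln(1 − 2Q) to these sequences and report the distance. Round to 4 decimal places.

0.3184

The sequences differ at positions 1 (A/C, transversion), 11 (G/C, transversion), 16 (C/G, transversion), 18 (A/G, transition), 20 (C/G, transversion), 22 (T/C, transition), 23 (A/T, transversion).
Of the 7 differences, 2 transitions and 5 transversions over 27 sites: P = 2/27 = 0.074074, Q = 5/27 = 0.185185.
d = −0.5·ln(0.666667) − 0.25·ln(0.629630) = −0.5·(-0.405465) − 0.25·(-0.462623) = 0.3184.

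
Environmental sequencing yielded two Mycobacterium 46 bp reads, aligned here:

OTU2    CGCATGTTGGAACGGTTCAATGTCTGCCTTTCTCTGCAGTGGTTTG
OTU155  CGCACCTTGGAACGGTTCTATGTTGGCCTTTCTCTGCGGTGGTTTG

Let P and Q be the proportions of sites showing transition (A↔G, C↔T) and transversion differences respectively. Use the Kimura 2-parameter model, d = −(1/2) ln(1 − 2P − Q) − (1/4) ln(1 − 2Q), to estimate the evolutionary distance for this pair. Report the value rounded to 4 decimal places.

0.1438

Differing sites — 5:T/C (Ti); 6:G/C (Tv); 19:A/T (Tv); 24:C/T (Ti); 25:T/G (Tv); 38:A/G (Ti).
Of the 6 differences, 3 transitions and 3 transversions over 46 sites: P = 3/46 = 0.065217, Q = 3/46 = 0.065217.
d = −0.5·ln(0.804349) − 0.25·ln(0.869566) = −0.5·(-0.217722) − 0.25·(-0.139761) = 0.1438.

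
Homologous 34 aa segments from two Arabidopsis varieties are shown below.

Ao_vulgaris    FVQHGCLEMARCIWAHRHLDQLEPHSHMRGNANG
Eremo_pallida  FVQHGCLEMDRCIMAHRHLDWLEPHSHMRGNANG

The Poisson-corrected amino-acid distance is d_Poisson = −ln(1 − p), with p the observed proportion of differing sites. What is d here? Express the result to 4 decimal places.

Differing sites — 10:A/D; 14:W/M; 21:Q/W.
p = 3/34 = 0.088235.
d = −ln(1 − 0.088235) = −ln(0.911765) = 0.0924.

0.0924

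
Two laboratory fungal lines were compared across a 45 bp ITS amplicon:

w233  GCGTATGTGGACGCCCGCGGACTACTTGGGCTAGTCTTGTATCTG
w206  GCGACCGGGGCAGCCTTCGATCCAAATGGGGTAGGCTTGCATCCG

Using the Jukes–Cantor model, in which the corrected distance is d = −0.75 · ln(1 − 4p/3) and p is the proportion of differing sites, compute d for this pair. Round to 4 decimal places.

The sequences differ at positions 4 (T/A), 5 (A/C), 6 (T/C), 8 (T/G), 11 (A/C), 12 (C/A), 16 (C/T), 17 (G/T), 20 (G/A), 21 (A/T), 23 (T/C), 25 (C/A), 26 (T/A), 31 (C/G), 35 (T/G), 40 (T/C), 44 (T/C).
p = 17/45 = 0.377778.
d = −0.75 · ln(1 − (4/3)·0.377778) = −0.75 · ln(0.496296) = −0.75 · (-0.700583) = 0.5254.

0.5254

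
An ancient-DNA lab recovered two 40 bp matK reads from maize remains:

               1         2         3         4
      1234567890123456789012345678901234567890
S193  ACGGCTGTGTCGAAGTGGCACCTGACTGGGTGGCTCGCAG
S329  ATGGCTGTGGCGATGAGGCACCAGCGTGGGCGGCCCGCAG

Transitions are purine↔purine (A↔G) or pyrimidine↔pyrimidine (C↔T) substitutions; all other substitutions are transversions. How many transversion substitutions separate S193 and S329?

Mismatches occur at site 2 (C→T, transition), site 10 (T→G, transversion), site 14 (A→T, transversion), site 16 (T→A, transversion), site 23 (T→A, transversion), site 25 (A→C, transversion), site 26 (C→G, transversion), site 31 (T→C, transition), site 35 (T→C, transition).
Of the 9 differences, 3 transitions and 6 transversions, so the answer is 6.

6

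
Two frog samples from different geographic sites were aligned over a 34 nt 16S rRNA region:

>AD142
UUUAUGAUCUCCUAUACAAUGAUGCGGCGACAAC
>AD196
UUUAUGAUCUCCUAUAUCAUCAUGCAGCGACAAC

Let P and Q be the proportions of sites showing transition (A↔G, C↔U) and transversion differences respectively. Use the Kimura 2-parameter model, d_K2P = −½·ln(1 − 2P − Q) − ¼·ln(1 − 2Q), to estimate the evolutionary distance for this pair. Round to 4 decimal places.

0.1284

Mismatches occur at site 17 (C↔U, transition), site 18 (A↔C, transversion), site 21 (G↔C, transversion), site 26 (G↔A, transition).
Of the 4 differences, 2 transitions and 2 transversions over 34 sites: P = 2/34 = 0.058824, Q = 2/34 = 0.058824.
d = −0.5·ln(0.823528) − 0.25·ln(0.882352) = −0.5·(-0.194158) − 0.25·(-0.125164) = 0.1284.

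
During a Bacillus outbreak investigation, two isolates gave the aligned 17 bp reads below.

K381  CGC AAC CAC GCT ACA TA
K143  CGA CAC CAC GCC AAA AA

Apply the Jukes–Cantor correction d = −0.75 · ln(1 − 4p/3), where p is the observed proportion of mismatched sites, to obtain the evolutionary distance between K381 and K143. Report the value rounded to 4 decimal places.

0.3734

Differing sites — 3:C/A; 4:A/C; 12:T/C; 14:C/A; 16:T/A.
p = 5/17 = 0.294118.
d = −0.75 · ln(1 − (4/3)·0.294118) = −0.75 · ln(0.607843) = −0.75 · (-0.497839) = 0.3734.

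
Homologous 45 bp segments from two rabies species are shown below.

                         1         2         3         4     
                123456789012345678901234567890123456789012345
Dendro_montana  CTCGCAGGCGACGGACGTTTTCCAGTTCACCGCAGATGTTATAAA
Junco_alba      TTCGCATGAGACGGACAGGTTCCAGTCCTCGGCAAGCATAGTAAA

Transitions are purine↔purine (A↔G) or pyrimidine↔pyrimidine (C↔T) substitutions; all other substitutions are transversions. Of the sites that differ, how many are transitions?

Mismatches occur at site 1 (C→T, transition), site 7 (G→T, transversion), site 9 (C→A, transversion), site 17 (G→A, transition), site 18 (T→G, transversion), site 19 (T→G, transversion), site 27 (T→C, transition), site 29 (A→T, transversion), site 31 (C→G, transversion), site 35 (G→A, transition), site 36 (A→G, transition), site 37 (T→C, transition), site 38 (G→A, transition), site 40 (T→A, transversion), site 41 (A→G, transition).
Of the 15 differences, 8 transitions and 7 transversions, so the answer is 8.

8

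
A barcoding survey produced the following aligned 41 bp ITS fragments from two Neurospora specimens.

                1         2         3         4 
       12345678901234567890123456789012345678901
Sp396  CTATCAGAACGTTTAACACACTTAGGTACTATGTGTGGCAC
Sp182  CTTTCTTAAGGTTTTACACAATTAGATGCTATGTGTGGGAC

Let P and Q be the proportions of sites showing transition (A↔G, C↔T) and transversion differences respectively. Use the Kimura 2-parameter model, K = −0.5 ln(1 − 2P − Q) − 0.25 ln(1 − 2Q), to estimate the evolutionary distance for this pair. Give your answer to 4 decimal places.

Mismatches occur at site 3 (A→T, transversion), site 6 (A→T, transversion), site 7 (G→T, transversion), site 10 (C→G, transversion), site 15 (A→T, transversion), site 21 (C→A, transversion), site 26 (G→A, transition), site 28 (A→G, transition), site 39 (C→G, transversion).
Of the 9 differences, 2 transitions and 7 transversions over 41 sites: P = 2/41 = 0.048780, Q = 7/41 = 0.170732.
d = −0.5·ln(0.731708) − 0.25·ln(0.658536) = −0.5·(-0.312374) − 0.25·(-0.417736) = 0.2606.

0.2606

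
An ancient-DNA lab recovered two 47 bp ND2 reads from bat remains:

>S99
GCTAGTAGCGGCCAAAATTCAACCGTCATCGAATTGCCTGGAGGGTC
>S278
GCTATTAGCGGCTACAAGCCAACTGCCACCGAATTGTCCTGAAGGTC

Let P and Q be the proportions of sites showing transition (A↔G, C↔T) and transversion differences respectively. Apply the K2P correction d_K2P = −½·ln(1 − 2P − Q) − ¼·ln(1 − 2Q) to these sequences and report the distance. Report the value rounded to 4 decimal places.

0.3238

Mismatches occur at site 5 (G→T, transversion), site 13 (C→T, transition), site 15 (A→C, transversion), site 18 (T→G, transversion), site 19 (T→C, transition), site 24 (C→T, transition), site 26 (T→C, transition), site 29 (T→C, transition), site 37 (C→T, transition), site 39 (T→C, transition), site 40 (G→T, transversion), site 43 (G→A, transition).
Of the 12 differences, 8 transitions and 4 transversions over 47 sites: P = 8/47 = 0.170213, Q = 4/47 = 0.085106.
d = −0.5·ln(0.574468) − 0.25·ln(0.829788) = −0.5·(-0.554311) − 0.25·(-0.186585) = 0.3238.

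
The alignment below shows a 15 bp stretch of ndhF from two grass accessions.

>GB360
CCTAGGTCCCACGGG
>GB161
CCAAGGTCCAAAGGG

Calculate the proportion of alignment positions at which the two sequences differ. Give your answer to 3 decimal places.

Differing sites — 3:T/A; 10:C/A; 12:C/A.
There are 3 differences over 15 sites, so p = 3/15 = 0.200.

0.200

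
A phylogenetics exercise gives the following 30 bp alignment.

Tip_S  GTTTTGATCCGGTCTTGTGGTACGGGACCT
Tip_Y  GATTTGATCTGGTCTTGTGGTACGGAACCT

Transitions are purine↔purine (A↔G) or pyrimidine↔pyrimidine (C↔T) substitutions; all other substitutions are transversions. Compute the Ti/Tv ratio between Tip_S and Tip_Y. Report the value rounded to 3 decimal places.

2.000

Mismatches occur at site 2 (T↔A, transversion), site 10 (C↔T, transition), site 26 (G↔A, transition).
Of the 3 differences, 2 transitions and 1 transversion, so Ti/Tv = 2/1 = 2.000.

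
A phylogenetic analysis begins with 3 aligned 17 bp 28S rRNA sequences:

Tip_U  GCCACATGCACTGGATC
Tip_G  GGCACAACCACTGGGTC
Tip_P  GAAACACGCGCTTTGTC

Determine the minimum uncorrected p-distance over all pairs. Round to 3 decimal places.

0.235

Pairwise Hamming distances:
  Tip_U vs Tip_G: 4
  Tip_U vs Tip_P: 7
  Tip_G vs Tip_P: 7
The smallest is 4 mismatches, between Tip_U and Tip_G; p = 4/17 = 0.235.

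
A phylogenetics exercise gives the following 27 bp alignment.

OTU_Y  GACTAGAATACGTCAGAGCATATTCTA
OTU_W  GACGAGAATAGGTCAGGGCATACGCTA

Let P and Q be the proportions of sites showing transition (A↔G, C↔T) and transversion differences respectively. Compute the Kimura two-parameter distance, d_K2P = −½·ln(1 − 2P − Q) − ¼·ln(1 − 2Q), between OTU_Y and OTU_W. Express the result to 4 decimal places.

0.2129

Mismatches occur at site 4 (T/G, transversion), site 11 (C/G, transversion), site 17 (A/G, transition), site 23 (T/C, transition), site 24 (T/G, transversion).
Of the 5 differences, 2 transitions and 3 transversions over 27 sites: P = 2/27 = 0.074074, Q = 3/27 = 0.111111.
d = −0.5·ln(0.740741) − 0.25·ln(0.777778) = −0.5·(-0.300104) − 0.25·(-0.251314) = 0.2129.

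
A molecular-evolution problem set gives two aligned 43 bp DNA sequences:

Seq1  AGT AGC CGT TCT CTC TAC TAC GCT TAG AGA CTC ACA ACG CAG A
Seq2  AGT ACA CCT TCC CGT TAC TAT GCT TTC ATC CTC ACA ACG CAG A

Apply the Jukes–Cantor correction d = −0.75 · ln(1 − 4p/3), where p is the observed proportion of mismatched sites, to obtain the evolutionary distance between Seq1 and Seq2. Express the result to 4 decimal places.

0.3129

Mismatches occur at site 5 (G↔C), site 6 (C↔A), site 8 (G↔C), site 12 (T↔C), site 14 (T↔G), site 15 (C↔T), site 21 (C↔T), site 26 (A↔T), site 27 (G↔C), site 29 (G↔T), site 30 (A↔C).
p = 11/43 = 0.255814.
d = −0.75 · ln(1 − (4/3)·0.255814) = −0.75 · ln(0.658915) = −0.75 · (-0.417161) = 0.3129.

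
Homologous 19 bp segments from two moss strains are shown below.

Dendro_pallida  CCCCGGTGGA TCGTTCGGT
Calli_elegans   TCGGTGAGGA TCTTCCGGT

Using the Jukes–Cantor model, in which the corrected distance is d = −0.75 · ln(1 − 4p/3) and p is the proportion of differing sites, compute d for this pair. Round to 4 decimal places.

0.5068

Differing sites — 1:C/T; 3:C/G; 4:C/G; 5:G/T; 7:T/A; 13:G/T; 15:T/C.
p = 7/19 = 0.368421.
d = −0.75 · ln(1 − (4/3)·0.368421) = −0.75 · ln(0.508772) = −0.75 · (-0.675755) = 0.5068.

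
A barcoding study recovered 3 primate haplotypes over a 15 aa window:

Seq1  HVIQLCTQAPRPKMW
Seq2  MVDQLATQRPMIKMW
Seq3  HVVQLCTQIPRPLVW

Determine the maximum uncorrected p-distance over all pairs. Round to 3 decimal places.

Pairwise Hamming distances:
  Seq1 vs Seq2: 6
  Seq1 vs Seq3: 4
  Seq2 vs Seq3: 8
The largest is 8 mismatches, between Seq2 and Seq3; p = 8/15 = 0.533.

0.533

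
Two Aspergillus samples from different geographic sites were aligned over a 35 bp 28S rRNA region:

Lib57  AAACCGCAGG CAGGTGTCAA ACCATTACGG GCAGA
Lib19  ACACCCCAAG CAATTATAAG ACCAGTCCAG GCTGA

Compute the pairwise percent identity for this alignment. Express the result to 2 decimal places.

The sequences differ at positions 2 (A/C), 6 (G/C), 9 (G/A), 13 (G/A), 14 (G/T), 16 (G/A), 18 (C/A), 20 (A/G), 25 (T/G), 27 (A/C), 29 (G/A), 33 (A/T).
23 of the 35 sites match, so the percent identity is 23/35 × 100 = 65.71%.

65.71%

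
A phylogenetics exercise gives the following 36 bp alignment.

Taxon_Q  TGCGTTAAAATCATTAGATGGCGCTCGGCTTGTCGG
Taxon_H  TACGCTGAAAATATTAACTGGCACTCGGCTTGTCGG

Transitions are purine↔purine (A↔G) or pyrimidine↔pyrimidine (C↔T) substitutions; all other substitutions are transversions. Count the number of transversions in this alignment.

2

Differing sites — 2:G/A (Ti); 5:T/C (Ti); 7:A/G (Ti); 11:T/A (Tv); 12:C/T (Ti); 17:G/A (Ti); 18:A/C (Tv); 23:G/A (Ti).
Of the 8 differences, 6 transitions and 2 transversions, so the answer is 2.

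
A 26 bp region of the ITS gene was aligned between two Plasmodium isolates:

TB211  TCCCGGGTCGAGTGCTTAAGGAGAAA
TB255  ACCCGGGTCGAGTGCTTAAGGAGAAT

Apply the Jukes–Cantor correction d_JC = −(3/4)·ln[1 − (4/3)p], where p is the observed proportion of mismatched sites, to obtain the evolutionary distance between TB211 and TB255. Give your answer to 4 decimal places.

The sequences differ at positions 1 (T/A), 26 (A/T).
p = 2/26 = 0.076923.
d = −0.75 · ln(1 − (4/3)·0.076923) = −0.75 · ln(0.897436) = −0.75 · (-0.108213) = 0.0812.

0.0812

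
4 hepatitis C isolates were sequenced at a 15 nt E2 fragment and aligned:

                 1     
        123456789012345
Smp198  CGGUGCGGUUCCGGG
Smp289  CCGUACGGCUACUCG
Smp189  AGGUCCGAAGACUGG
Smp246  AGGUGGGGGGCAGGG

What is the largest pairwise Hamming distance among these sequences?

10

Pairwise Hamming distances:
  Smp198 vs Smp289: 6
  Smp198 vs Smp189: 7
  Smp198 vs Smp246: 5
  Smp289 vs Smp189: 7
  Smp289 vs Smp246: 10
  Smp189 vs Smp246: 7
The largest is 10, between Smp289 and Smp246.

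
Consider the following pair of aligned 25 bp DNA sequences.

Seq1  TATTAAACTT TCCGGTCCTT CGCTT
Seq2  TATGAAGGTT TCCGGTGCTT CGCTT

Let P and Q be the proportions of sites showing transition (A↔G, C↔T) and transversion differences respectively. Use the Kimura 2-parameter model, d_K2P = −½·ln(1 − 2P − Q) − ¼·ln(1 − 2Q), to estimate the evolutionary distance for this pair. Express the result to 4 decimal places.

The sequences differ at positions 4 (T/G, transversion), 7 (A/G, transition), 8 (C/G, transversion), 17 (C/G, transversion).
Of the 4 differences, 1 transition and 3 transversions over 25 sites: P = 1/25 = 0.040000, Q = 3/25 = 0.120000.
d = −0.5·ln(0.800000) − 0.25·ln(0.760000) = −0.5·(-0.223144) − 0.25·(-0.274437) = 0.1802.

0.1802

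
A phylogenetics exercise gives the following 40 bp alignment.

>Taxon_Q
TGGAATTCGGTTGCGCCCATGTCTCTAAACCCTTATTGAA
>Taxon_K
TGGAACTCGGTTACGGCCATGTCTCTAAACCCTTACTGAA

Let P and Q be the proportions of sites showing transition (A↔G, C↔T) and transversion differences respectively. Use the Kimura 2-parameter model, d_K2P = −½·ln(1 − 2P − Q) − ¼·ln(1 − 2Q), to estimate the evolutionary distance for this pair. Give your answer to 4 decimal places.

0.1090

Differing sites — 6:T/C (Ti); 13:G/A (Ti); 16:C/G (Tv); 36:T/C (Ti).
Of the 4 differences, 3 transitions and 1 transversion over 40 sites: P = 3/40 = 0.075000, Q = 1/40 = 0.025000.
d = −0.5·ln(0.825000) − 0.25·ln(0.950000) = −0.5·(-0.192372) − 0.25·(-0.051293) = 0.1090.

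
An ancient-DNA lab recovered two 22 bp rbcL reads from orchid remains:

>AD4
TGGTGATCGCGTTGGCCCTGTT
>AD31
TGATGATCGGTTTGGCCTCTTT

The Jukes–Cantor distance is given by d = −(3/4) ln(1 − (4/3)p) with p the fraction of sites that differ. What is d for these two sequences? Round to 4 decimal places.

0.3390

The sequences differ at positions 3 (G/A), 10 (C/G), 11 (G/T), 18 (C/T), 19 (T/C), 20 (G/T).
p = 6/22 = 0.272727.
d = −0.75 · ln(1 − (4/3)·0.272727) = −0.75 · ln(0.636364) = −0.75 · (-0.451985) = 0.3390.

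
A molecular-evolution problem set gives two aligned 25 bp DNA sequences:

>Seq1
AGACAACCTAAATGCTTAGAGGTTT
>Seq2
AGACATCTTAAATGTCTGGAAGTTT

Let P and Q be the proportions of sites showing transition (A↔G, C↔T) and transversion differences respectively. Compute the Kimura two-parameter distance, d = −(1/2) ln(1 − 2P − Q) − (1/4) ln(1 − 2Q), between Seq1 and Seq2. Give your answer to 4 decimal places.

0.3108

Differing sites — 6:A/T (Tv); 8:C/T (Ti); 15:C/T (Ti); 16:T/C (Ti); 18:A/G (Ti); 21:G/A (Ti).
Of the 6 differences, 5 transitions and 1 transversion over 25 sites: P = 5/25 = 0.200000, Q = 1/25 = 0.040000.
d = −0.5·ln(0.560000) − 0.25·ln(0.920000) = −0.5·(-0.579818) − 0.25·(-0.083382) = 0.3108.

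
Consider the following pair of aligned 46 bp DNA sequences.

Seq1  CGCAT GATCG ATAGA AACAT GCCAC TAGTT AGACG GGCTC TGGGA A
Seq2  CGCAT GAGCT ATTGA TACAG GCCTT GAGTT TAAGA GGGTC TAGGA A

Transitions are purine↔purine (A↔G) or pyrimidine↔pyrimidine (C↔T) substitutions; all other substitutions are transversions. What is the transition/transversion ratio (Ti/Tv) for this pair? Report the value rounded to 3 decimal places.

Mismatches occur at site 8 (T→G, transversion), site 10 (G→T, transversion), site 13 (A→T, transversion), site 16 (A→T, transversion), site 20 (T→G, transversion), site 24 (A→T, transversion), site 25 (C→T, transition), site 26 (T→G, transversion), site 31 (A→T, transversion), site 32 (G→A, transition), site 34 (C→G, transversion), site 35 (G→A, transition), site 38 (C→G, transversion), site 42 (G→A, transition).
Of the 14 differences, 4 transitions and 10 transversions, so Ti/Tv = 4/10 = 0.400.

0.400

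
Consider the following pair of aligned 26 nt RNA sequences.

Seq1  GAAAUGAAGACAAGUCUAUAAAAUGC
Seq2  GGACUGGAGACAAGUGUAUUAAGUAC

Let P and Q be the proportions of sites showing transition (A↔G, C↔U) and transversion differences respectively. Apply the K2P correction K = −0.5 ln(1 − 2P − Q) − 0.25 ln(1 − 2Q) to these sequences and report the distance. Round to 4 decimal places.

The sequences differ at positions 2 (A/G, transition), 4 (A/C, transversion), 7 (A/G, transition), 16 (C/G, transversion), 20 (A/U, transversion), 23 (A/G, transition), 25 (G/A, transition).
Of the 7 differences, 4 transitions and 3 transversions over 26 sites: P = 4/26 = 0.153846, Q = 3/26 = 0.115385.
d = −0.5·ln(0.576923) − 0.25·ln(0.769230) = −0.5·(-0.550046) − 0.25·(-0.262365) = 0.3406.

0.3406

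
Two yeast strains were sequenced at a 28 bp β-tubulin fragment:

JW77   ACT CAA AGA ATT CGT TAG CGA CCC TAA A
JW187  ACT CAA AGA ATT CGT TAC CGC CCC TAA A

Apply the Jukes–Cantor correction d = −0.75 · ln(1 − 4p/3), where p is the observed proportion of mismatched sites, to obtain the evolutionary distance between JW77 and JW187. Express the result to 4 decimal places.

0.0751

Differing sites — 18:G/C; 21:A/C.
p = 2/28 = 0.071429.
d = −0.75 · ln(1 − (4/3)·0.071429) = −0.75 · ln(0.904761) = −0.75 · (-0.100084) = 0.0751.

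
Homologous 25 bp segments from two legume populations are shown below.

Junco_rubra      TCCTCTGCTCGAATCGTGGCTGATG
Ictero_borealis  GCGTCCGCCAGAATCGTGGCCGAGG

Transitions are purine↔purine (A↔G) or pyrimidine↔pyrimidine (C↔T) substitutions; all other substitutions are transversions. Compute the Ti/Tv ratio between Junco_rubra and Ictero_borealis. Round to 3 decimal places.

Mismatches occur at site 1 (T→G, transversion), site 3 (C→G, transversion), site 6 (T→C, transition), site 9 (T→C, transition), site 10 (C→A, transversion), site 21 (T→C, transition), site 24 (T→G, transversion).
Of the 7 differences, 3 transitions and 4 transversions, so Ti/Tv = 3/4 = 0.750.

0.750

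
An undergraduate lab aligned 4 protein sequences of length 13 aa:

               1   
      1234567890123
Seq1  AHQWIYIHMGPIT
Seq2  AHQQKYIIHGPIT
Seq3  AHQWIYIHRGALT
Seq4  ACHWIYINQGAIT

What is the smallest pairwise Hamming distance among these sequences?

Pairwise Hamming distances:
  Seq1 vs Seq2: 4
  Seq1 vs Seq3: 3
  Seq1 vs Seq4: 5
  Seq2 vs Seq3: 6
  Seq2 vs Seq4: 7
  Seq3 vs Seq4: 5
The smallest is 3, between Seq1 and Seq3.

3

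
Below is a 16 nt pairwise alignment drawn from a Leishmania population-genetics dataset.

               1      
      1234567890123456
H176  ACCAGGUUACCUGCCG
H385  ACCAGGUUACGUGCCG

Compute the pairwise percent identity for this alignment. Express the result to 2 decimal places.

93.75%

Differing sites — 11:C/G.
15 of the 16 sites match, so the percent identity is 15/16 × 100 = 93.75%.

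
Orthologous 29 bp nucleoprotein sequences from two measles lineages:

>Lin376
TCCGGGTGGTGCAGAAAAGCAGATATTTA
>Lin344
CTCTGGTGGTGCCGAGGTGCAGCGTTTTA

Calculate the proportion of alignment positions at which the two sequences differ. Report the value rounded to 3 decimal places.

The sequences differ at positions 1 (T/C), 2 (C/T), 4 (G/T), 13 (A/C), 16 (A/G), 17 (A/G), 18 (A/T), 23 (A/C), 24 (T/G), 25 (A/T).
There are 10 differences over 29 sites, so p = 10/29 = 0.345.

0.345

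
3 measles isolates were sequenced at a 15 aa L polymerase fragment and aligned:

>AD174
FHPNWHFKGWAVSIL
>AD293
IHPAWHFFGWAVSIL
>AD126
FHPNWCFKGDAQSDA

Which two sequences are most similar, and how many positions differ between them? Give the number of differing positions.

3

Pairwise Hamming distances:
  AD174 vs AD293: 3
  AD174 vs AD126: 5
  AD293 vs AD126: 8
The smallest is 3, between AD174 and AD293.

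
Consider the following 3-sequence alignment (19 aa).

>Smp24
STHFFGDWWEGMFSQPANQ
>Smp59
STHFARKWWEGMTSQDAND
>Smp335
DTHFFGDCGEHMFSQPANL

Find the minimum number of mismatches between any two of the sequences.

Pairwise Hamming distances:
  Smp24 vs Smp59: 6
  Smp24 vs Smp335: 5
  Smp59 vs Smp335: 10
The smallest is 5, between Smp24 and Smp335.

5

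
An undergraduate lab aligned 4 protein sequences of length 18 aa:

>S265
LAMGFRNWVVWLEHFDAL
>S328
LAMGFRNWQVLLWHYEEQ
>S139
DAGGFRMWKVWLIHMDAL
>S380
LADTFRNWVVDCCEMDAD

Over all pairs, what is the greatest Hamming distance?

Pairwise Hamming distances:
  S265 vs S328: 7
  S265 vs S139: 6
  S265 vs S380: 8
  S328 vs S139: 10
  S328 vs S380: 11
  S139 vs S380: 10
The largest is 11, between S328 and S380.

11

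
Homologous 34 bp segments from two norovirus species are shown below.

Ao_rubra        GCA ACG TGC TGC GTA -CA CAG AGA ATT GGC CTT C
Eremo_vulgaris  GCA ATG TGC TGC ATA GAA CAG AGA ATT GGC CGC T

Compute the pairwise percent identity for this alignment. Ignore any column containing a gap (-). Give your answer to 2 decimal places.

81.82%

Excluding the 1 gap column leaves 33 comparable sites.
Mismatches occur at site 5 (C→T), site 13 (G→A), site 17 (C→A), site 32 (T→G), site 33 (T→C), site 34 (C→T).
27 of the 33 comparable sites match, so the percent identity is 27/33 × 100 = 81.82%.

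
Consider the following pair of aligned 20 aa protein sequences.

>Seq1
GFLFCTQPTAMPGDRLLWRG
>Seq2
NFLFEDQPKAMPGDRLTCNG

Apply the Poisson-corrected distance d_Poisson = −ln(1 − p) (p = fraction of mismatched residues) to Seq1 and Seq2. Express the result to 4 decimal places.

0.4308

The sequences differ at positions 1 (G/N), 5 (C/E), 6 (T/D), 9 (T/K), 17 (L/T), 18 (W/C), 19 (R/N).
p = 7/20 = 0.350000.
d = −ln(1 − 0.350000) = −ln(0.650000) = 0.4308.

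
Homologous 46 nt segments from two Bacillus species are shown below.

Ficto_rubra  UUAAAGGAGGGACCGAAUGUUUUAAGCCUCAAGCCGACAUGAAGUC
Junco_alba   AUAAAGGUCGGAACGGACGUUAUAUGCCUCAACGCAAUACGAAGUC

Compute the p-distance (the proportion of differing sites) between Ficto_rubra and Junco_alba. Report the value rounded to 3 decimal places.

0.283

The sequences differ at positions 1 (U/A), 8 (A/U), 9 (G/C), 13 (C/A), 16 (A/G), 18 (U/C), 22 (U/A), 25 (A/U), 33 (G/C), 34 (C/G), 36 (G/A), 38 (C/U), 40 (U/C).
There are 13 differences over 46 sites, so p = 13/46 = 0.283.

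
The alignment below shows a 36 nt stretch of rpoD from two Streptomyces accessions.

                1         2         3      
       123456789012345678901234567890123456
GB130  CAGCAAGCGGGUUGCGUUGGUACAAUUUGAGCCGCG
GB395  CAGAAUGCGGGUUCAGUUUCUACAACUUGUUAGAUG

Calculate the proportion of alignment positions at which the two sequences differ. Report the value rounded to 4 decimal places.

0.3611

Mismatches occur at site 4 (C↔A), site 6 (A↔U), site 14 (G↔C), site 15 (C↔A), site 19 (G↔U), site 20 (G↔C), site 26 (U↔C), site 30 (A↔U), site 31 (G↔U), site 32 (C↔A), site 33 (C↔G), site 34 (G↔A), site 35 (C↔U).
There are 13 differences over 36 sites, so p = 13/36 = 0.3611.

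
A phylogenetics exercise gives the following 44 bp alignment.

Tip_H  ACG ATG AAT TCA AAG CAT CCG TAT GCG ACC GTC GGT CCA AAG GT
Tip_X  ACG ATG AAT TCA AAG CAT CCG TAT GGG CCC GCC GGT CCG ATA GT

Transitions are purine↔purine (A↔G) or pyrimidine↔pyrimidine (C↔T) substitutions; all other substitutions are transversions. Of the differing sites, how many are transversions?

The sequences differ at positions 26 (C/G, transversion), 28 (A/C, transversion), 32 (T/C, transition), 39 (A/G, transition), 41 (A/T, transversion), 42 (G/A, transition).
Of the 6 differences, 3 transitions and 3 transversions, so the answer is 3.

3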